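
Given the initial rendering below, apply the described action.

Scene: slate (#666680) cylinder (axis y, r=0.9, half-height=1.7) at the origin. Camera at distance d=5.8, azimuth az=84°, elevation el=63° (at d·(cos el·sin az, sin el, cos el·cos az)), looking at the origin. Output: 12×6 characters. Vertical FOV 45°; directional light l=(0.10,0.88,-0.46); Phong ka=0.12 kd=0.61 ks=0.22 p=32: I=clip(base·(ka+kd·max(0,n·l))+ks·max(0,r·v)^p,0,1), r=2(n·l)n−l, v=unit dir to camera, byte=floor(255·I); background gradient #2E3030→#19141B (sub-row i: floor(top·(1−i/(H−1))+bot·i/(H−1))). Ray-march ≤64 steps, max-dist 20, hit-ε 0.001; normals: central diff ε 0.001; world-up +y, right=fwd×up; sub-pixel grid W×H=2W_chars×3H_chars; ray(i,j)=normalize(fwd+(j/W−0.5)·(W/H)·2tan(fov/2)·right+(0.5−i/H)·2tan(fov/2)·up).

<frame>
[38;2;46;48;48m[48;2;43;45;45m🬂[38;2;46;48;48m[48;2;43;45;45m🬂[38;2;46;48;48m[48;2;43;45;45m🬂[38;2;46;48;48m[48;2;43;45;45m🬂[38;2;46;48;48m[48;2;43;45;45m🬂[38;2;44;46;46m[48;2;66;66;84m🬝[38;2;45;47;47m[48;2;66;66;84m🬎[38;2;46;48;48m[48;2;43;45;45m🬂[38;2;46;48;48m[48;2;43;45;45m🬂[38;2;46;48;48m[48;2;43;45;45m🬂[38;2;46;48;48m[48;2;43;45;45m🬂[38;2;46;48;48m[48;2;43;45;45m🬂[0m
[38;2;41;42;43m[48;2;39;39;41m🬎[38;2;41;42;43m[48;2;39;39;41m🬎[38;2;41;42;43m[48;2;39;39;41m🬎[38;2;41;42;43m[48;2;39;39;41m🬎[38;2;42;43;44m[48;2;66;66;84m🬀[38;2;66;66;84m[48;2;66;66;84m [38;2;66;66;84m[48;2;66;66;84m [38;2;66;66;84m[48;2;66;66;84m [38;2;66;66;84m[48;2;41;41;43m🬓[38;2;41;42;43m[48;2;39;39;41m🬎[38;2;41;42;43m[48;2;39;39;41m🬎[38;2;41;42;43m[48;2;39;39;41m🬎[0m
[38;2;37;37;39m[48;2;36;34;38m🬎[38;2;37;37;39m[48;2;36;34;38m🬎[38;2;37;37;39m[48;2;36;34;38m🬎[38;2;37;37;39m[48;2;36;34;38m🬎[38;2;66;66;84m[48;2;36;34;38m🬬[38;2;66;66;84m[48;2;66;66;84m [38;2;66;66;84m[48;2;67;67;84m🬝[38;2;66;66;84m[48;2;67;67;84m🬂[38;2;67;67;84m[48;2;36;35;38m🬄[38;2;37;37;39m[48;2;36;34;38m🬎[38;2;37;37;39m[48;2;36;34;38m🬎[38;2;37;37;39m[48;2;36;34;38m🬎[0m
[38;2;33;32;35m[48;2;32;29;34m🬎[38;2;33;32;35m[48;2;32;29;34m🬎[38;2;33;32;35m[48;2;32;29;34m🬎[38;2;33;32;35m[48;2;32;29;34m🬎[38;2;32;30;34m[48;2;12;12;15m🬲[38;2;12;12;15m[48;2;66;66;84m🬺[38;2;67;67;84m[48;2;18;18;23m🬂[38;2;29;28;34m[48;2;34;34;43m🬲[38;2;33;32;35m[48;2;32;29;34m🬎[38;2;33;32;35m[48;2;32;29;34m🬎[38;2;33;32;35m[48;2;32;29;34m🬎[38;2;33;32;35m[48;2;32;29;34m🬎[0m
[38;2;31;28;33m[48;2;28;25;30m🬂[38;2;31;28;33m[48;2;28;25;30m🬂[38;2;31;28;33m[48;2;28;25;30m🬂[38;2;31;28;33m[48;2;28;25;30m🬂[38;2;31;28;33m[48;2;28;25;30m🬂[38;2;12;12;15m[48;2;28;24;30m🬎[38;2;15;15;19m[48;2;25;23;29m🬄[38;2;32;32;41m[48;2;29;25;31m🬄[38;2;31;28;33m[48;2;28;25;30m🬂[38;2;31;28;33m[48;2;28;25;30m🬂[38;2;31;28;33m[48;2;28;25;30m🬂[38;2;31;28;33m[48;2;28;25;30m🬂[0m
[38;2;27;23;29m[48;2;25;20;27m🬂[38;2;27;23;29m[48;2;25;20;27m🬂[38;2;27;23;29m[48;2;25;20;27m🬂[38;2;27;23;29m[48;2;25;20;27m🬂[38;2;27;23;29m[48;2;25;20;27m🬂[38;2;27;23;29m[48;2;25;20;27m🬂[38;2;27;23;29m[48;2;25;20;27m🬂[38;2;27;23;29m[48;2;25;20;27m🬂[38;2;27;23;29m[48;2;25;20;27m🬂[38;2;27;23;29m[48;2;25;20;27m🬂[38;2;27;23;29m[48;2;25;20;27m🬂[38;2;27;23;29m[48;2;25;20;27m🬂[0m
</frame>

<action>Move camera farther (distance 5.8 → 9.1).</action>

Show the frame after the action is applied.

<frame>
[38;2;46;48;48m[48;2;43;45;45m🬂[38;2;46;48;48m[48;2;43;45;45m🬂[38;2;46;48;48m[48;2;43;45;45m🬂[38;2;46;48;48m[48;2;43;45;45m🬂[38;2;46;48;48m[48;2;43;45;45m🬂[38;2;46;48;48m[48;2;43;45;45m🬂[38;2;46;48;48m[48;2;43;45;45m🬂[38;2;46;48;48m[48;2;43;45;45m🬂[38;2;46;48;48m[48;2;43;45;45m🬂[38;2;46;48;48m[48;2;43;45;45m🬂[38;2;46;48;48m[48;2;43;45;45m🬂[38;2;46;48;48m[48;2;43;45;45m🬂[0m
[38;2;41;42;43m[48;2;39;39;41m🬎[38;2;41;42;43m[48;2;39;39;41m🬎[38;2;41;42;43m[48;2;39;39;41m🬎[38;2;41;42;43m[48;2;39;39;41m🬎[38;2;41;42;43m[48;2;39;39;41m🬎[38;2;41;41;43m[48;2;66;66;84m🬝[38;2;41;42;43m[48;2;66;66;84m🬎[38;2;41;42;43m[48;2;39;39;41m🬎[38;2;41;42;43m[48;2;39;39;41m🬎[38;2;41;42;43m[48;2;39;39;41m🬎[38;2;41;42;43m[48;2;39;39;41m🬎[38;2;41;42;43m[48;2;39;39;41m🬎[0m
[38;2;37;37;39m[48;2;36;34;38m🬎[38;2;37;37;39m[48;2;36;34;38m🬎[38;2;37;37;39m[48;2;36;34;38m🬎[38;2;37;37;39m[48;2;36;34;38m🬎[38;2;37;37;39m[48;2;36;34;38m🬎[38;2;66;66;84m[48;2;66;66;84m [38;2;66;66;84m[48;2;67;67;84m🬝[38;2;66;66;84m[48;2;37;36;39m▌[38;2;37;37;39m[48;2;36;34;38m🬎[38;2;37;37;39m[48;2;36;34;38m🬎[38;2;37;37;39m[48;2;36;34;38m🬎[38;2;37;37;39m[48;2;36;34;38m🬎[0m
[38;2;33;32;35m[48;2;32;29;34m🬎[38;2;33;32;35m[48;2;32;29;34m🬎[38;2;33;32;35m[48;2;32;29;34m🬎[38;2;33;32;35m[48;2;32;29;34m🬎[38;2;33;32;35m[48;2;32;29;34m🬎[38;2;12;12;15m[48;2;32;30;34m🬨[38;2;67;67;84m[48;2;22;22;27m🬀[38;2;37;37;47m[48;2;32;30;34m🬀[38;2;33;32;35m[48;2;32;29;34m🬎[38;2;33;32;35m[48;2;32;29;34m🬎[38;2;33;32;35m[48;2;32;29;34m🬎[38;2;33;32;35m[48;2;32;29;34m🬎[0m
[38;2;31;28;33m[48;2;28;25;30m🬂[38;2;31;28;33m[48;2;28;25;30m🬂[38;2;31;28;33m[48;2;28;25;30m🬂[38;2;31;28;33m[48;2;28;25;30m🬂[38;2;31;28;33m[48;2;28;25;30m🬂[38;2;29;25;31m[48;2;12;12;15m🬺[38;2;15;15;19m[48;2;28;26;31m🬀[38;2;31;28;33m[48;2;28;25;30m🬂[38;2;31;28;33m[48;2;28;25;30m🬂[38;2;31;28;33m[48;2;28;25;30m🬂[38;2;31;28;33m[48;2;28;25;30m🬂[38;2;31;28;33m[48;2;28;25;30m🬂[0m
[38;2;27;23;29m[48;2;25;20;27m🬂[38;2;27;23;29m[48;2;25;20;27m🬂[38;2;27;23;29m[48;2;25;20;27m🬂[38;2;27;23;29m[48;2;25;20;27m🬂[38;2;27;23;29m[48;2;25;20;27m🬂[38;2;27;23;29m[48;2;25;20;27m🬂[38;2;27;23;29m[48;2;25;20;27m🬂[38;2;27;23;29m[48;2;25;20;27m🬂[38;2;27;23;29m[48;2;25;20;27m🬂[38;2;27;23;29m[48;2;25;20;27m🬂[38;2;27;23;29m[48;2;25;20;27m🬂[38;2;27;23;29m[48;2;25;20;27m🬂[0m
</frame>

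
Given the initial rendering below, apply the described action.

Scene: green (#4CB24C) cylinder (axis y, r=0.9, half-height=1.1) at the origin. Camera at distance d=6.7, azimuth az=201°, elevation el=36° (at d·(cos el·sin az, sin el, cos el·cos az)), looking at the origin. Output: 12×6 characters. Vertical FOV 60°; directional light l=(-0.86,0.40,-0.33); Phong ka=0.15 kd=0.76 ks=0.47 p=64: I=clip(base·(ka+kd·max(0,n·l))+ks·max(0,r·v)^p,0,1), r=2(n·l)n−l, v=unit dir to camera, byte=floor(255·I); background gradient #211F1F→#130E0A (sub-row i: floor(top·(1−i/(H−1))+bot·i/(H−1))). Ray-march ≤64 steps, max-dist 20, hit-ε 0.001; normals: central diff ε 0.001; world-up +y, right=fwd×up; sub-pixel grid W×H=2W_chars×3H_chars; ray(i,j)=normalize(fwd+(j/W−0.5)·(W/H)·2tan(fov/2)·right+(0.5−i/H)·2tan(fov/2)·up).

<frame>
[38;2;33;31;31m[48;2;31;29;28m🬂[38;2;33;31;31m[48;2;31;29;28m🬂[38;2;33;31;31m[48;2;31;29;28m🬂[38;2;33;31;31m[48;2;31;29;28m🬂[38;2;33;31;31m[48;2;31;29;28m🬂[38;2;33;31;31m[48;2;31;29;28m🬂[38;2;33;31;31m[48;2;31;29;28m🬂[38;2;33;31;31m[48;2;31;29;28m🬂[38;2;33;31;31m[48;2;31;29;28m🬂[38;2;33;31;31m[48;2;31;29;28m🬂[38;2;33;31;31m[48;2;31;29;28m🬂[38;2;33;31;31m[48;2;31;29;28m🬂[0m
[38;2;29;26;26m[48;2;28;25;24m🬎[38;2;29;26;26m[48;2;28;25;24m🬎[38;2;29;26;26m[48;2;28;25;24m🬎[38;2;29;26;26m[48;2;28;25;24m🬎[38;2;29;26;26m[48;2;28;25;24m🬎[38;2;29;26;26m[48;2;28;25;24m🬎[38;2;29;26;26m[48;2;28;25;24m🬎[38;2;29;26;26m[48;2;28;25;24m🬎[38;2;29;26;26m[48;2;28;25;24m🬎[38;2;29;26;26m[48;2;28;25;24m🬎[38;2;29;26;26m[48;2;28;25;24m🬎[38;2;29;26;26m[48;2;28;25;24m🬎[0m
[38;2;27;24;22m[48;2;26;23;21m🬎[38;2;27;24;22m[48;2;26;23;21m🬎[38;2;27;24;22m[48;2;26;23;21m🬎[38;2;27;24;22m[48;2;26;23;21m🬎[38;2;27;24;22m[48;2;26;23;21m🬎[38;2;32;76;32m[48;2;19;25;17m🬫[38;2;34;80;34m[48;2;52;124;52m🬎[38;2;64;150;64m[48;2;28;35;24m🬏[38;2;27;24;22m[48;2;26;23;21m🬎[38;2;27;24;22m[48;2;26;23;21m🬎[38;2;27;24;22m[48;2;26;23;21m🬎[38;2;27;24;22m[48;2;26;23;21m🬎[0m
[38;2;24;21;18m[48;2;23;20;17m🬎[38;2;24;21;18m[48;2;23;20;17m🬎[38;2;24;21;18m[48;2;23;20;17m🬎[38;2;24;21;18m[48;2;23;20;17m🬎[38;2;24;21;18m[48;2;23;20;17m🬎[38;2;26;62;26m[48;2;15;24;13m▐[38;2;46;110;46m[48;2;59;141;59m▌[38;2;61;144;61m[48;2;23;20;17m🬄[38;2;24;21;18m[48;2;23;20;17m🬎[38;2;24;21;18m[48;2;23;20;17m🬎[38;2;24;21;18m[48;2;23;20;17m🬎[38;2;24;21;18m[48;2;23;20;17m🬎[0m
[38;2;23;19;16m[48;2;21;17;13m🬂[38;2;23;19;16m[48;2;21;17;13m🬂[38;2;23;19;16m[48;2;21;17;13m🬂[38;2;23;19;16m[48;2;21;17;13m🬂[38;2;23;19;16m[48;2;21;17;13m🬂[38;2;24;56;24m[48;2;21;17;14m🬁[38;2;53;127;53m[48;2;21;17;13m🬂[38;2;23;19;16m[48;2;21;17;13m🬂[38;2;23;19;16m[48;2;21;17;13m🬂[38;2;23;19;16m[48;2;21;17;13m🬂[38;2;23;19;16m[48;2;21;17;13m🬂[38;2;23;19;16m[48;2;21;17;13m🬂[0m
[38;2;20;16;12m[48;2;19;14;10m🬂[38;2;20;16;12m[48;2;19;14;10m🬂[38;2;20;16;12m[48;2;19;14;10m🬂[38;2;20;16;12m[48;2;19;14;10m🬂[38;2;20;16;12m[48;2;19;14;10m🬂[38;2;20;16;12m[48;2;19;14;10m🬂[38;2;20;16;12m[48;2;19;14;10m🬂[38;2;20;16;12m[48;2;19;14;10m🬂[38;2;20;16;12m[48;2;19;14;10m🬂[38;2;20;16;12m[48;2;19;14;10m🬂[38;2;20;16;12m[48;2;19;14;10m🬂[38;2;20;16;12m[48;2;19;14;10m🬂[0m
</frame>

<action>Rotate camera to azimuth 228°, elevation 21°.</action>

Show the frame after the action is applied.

<frame>
[38;2;33;31;31m[48;2;31;29;28m🬂[38;2;33;31;31m[48;2;31;29;28m🬂[38;2;33;31;31m[48;2;31;29;28m🬂[38;2;33;31;31m[48;2;31;29;28m🬂[38;2;33;31;31m[48;2;31;29;28m🬂[38;2;33;31;31m[48;2;31;29;28m🬂[38;2;33;31;31m[48;2;31;29;28m🬂[38;2;33;31;31m[48;2;31;29;28m🬂[38;2;33;31;31m[48;2;31;29;28m🬂[38;2;33;31;31m[48;2;31;29;28m🬂[38;2;33;31;31m[48;2;31;29;28m🬂[38;2;33;31;31m[48;2;31;29;28m🬂[0m
[38;2;29;26;26m[48;2;28;25;24m🬎[38;2;29;26;26m[48;2;28;25;24m🬎[38;2;29;26;26m[48;2;28;25;24m🬎[38;2;29;26;26m[48;2;28;25;24m🬎[38;2;29;26;26m[48;2;28;25;24m🬎[38;2;29;26;26m[48;2;28;25;24m🬎[38;2;29;26;26m[48;2;28;25;24m🬎[38;2;29;26;26m[48;2;28;25;24m🬎[38;2;29;26;26m[48;2;28;25;24m🬎[38;2;29;26;26m[48;2;28;25;24m🬎[38;2;29;26;26m[48;2;28;25;24m🬎[38;2;29;26;26m[48;2;28;25;24m🬎[0m
[38;2;27;24;22m[48;2;26;23;21m🬎[38;2;27;24;22m[48;2;26;23;21m🬎[38;2;27;24;22m[48;2;26;23;21m🬎[38;2;27;24;22m[48;2;26;23;21m🬎[38;2;27;24;22m[48;2;26;23;21m🬎[38;2;24;37;21m[48;2;49;114;49m🬕[38;2;28;25;23m[48;2;62;147;62m🬂[38;2;53;125;53m[48;2;27;24;22m🬓[38;2;27;24;22m[48;2;26;23;21m🬎[38;2;27;24;22m[48;2;26;23;21m🬎[38;2;27;24;22m[48;2;26;23;21m🬎[38;2;27;24;22m[48;2;26;23;21m🬎[0m
[38;2;24;21;18m[48;2;23;20;17m🬎[38;2;24;21;18m[48;2;23;20;17m🬎[38;2;24;21;18m[48;2;23;20;17m🬎[38;2;24;21;18m[48;2;23;20;17m🬎[38;2;24;21;18m[48;2;23;20;17m🬎[38;2;47;112;47m[48;2;13;31;13m▐[38;2;61;143;61m[48;2;64;150;64m▌[38;2;46;110;46m[48;2;24;21;18m▌[38;2;24;21;18m[48;2;23;20;17m🬎[38;2;24;21;18m[48;2;23;20;17m🬎[38;2;24;21;18m[48;2;23;20;17m🬎[38;2;24;21;18m[48;2;23;20;17m🬎[0m
[38;2;23;19;16m[48;2;21;17;13m🬂[38;2;23;19;16m[48;2;21;17;13m🬂[38;2;23;19;16m[48;2;21;17;13m🬂[38;2;23;19;16m[48;2;21;17;13m🬂[38;2;23;19;16m[48;2;21;17;13m🬂[38;2;47;110;47m[48;2;21;17;14m🬁[38;2;62;146;62m[48;2;21;17;13m🬂[38;2;23;19;16m[48;2;21;17;13m🬂[38;2;23;19;16m[48;2;21;17;13m🬂[38;2;23;19;16m[48;2;21;17;13m🬂[38;2;23;19;16m[48;2;21;17;13m🬂[38;2;23;19;16m[48;2;21;17;13m🬂[0m
[38;2;20;16;12m[48;2;19;14;10m🬂[38;2;20;16;12m[48;2;19;14;10m🬂[38;2;20;16;12m[48;2;19;14;10m🬂[38;2;20;16;12m[48;2;19;14;10m🬂[38;2;20;16;12m[48;2;19;14;10m🬂[38;2;20;16;12m[48;2;19;14;10m🬂[38;2;20;16;12m[48;2;19;14;10m🬂[38;2;20;16;12m[48;2;19;14;10m🬂[38;2;20;16;12m[48;2;19;14;10m🬂[38;2;20;16;12m[48;2;19;14;10m🬂[38;2;20;16;12m[48;2;19;14;10m🬂[38;2;20;16;12m[48;2;19;14;10m🬂[0m
</frame>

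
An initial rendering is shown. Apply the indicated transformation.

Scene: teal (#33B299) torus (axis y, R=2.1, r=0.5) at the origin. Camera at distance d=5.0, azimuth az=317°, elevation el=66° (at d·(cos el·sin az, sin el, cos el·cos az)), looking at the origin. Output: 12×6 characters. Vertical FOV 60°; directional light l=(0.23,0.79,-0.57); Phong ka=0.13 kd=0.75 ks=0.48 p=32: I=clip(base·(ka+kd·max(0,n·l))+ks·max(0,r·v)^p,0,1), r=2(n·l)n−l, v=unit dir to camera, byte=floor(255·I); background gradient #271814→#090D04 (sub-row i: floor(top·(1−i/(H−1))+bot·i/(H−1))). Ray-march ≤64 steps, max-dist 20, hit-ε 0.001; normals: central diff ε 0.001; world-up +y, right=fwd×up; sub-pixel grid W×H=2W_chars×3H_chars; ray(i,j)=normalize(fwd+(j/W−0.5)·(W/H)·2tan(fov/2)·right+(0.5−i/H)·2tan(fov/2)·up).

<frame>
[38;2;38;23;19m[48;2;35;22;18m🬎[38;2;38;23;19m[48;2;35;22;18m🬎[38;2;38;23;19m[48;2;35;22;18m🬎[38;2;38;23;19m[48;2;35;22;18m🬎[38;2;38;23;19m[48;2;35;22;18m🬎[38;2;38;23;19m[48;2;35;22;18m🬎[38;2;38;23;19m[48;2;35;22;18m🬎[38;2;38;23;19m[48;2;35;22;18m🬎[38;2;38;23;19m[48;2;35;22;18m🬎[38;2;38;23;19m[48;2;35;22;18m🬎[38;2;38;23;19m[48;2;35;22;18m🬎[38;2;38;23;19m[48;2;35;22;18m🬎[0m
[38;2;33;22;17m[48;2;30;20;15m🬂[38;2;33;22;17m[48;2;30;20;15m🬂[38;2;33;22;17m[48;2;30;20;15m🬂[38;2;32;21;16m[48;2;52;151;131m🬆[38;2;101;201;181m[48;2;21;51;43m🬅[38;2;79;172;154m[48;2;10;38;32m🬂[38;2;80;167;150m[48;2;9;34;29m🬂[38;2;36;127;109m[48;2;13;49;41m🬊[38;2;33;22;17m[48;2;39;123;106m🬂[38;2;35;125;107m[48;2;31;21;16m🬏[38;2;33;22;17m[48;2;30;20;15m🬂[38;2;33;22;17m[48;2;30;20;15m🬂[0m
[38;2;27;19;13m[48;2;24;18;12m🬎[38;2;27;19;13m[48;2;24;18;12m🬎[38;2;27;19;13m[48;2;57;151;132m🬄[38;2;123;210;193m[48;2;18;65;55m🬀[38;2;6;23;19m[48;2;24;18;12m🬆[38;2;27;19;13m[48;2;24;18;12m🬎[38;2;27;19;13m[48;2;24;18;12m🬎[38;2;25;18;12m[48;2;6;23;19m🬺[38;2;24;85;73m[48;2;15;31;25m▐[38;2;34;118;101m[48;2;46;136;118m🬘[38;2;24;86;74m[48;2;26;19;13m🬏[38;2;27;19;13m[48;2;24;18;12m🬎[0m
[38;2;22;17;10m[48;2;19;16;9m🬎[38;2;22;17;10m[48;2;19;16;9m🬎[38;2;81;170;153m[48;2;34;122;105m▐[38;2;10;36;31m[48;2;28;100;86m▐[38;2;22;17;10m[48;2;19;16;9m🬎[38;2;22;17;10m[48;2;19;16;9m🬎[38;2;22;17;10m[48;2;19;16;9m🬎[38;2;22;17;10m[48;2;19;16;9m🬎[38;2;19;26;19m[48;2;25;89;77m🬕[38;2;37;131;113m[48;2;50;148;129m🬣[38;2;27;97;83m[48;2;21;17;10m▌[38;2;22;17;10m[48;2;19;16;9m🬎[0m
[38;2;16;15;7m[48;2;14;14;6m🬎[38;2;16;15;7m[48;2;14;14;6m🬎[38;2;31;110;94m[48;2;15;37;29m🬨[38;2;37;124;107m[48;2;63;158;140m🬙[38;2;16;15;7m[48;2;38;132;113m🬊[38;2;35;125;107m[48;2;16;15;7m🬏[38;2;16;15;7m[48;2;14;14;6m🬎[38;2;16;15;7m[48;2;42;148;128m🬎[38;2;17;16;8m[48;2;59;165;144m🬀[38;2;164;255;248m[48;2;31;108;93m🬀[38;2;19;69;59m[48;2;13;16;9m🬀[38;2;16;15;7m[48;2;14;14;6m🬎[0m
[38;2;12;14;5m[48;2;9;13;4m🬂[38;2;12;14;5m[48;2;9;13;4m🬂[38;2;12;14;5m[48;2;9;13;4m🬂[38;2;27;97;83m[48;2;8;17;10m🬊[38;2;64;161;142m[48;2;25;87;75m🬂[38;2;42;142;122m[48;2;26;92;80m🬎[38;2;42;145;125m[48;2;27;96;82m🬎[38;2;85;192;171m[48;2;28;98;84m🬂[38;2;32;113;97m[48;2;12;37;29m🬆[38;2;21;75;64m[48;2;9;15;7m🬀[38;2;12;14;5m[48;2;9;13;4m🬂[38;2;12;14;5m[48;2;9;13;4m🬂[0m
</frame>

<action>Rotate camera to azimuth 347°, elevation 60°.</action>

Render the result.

<frame>
[38;2;38;23;19m[48;2;35;22;18m🬎[38;2;38;23;19m[48;2;35;22;18m🬎[38;2;38;23;19m[48;2;35;22;18m🬎[38;2;38;23;19m[48;2;35;22;18m🬎[38;2;38;23;19m[48;2;35;22;18m🬎[38;2;38;23;19m[48;2;35;22;18m🬎[38;2;38;23;19m[48;2;35;22;18m🬎[38;2;38;23;19m[48;2;35;22;18m🬎[38;2;38;23;19m[48;2;35;22;18m🬎[38;2;38;23;19m[48;2;35;22;18m🬎[38;2;38;23;19m[48;2;35;22;18m🬎[38;2;38;23;19m[48;2;35;22;18m🬎[0m
[38;2;33;22;17m[48;2;30;20;15m🬂[38;2;33;22;17m[48;2;30;20;15m🬂[38;2;33;22;17m[48;2;30;20;15m🬂[38;2;31;21;16m[48;2;51;142;124m🬝[38;2;27;48;41m[48;2;72;164;146m🬰[38;2;34;122;105m[48;2;16;35;29m🬅[38;2;43;152;131m[48;2;12;44;38m🬂[38;2;135;217;201m[48;2;21;39;33m🬇[38;2;30;38;31m[48;2;76;173;154m🬙[38;2;33;22;17m[48;2;30;20;15m🬂[38;2;33;22;17m[48;2;30;20;15m🬂[38;2;33;22;17m[48;2;30;20;15m🬂[0m
[38;2;27;19;13m[48;2;24;18;12m🬎[38;2;27;19;13m[48;2;24;18;12m🬎[38;2;27;19;13m[48;2;35;119;102m🬆[38;2;48;134;117m[48;2;21;77;66m▌[38;2;14;50;43m[48;2;17;20;15m🬀[38;2;27;19;13m[48;2;24;18;12m🬎[38;2;27;19;13m[48;2;24;18;12m🬎[38;2;25;18;12m[48;2;6;23;19m🬺[38;2;20;72;62m[48;2;12;26;21m🬉[38;2;65;153;135m[48;2;28;59;49m🬪[38;2;31;111;95m[48;2;26;19;13m🬏[38;2;27;19;13m[48;2;24;18;12m🬎[0m
[38;2;22;17;10m[48;2;19;16;9m🬎[38;2;22;17;10m[48;2;19;16;9m🬎[38;2;84;178;159m[48;2;33;113;98m🬉[38;2;10;37;32m[48;2;35;122;105m🬉[38;2;22;17;10m[48;2;19;16;9m🬎[38;2;22;17;10m[48;2;19;16;9m🬎[38;2;22;17;10m[48;2;19;16;9m🬎[38;2;22;17;10m[48;2;19;16;9m🬎[38;2;15;19;13m[48;2;23;81;69m🬝[38;2;32;113;97m[48;2;112;204;186m▌[38;2;32;115;99m[48;2;21;17;10m▌[38;2;22;17;10m[48;2;19;16;9m🬎[0m
[38;2;16;15;7m[48;2;14;14;6m🬎[38;2;16;15;7m[48;2;14;14;6m🬎[38;2;27;96;82m[48;2;13;30;22m🬨[38;2;158;255;240m[48;2;48;143;124m🬀[38;2;16;15;7m[48;2;68;176;154m🬊[38;2;43;151;130m[48;2;16;15;7m🬏[38;2;16;15;7m[48;2;14;14;6m🬎[38;2;16;15;7m[48;2;41;147;126m🬎[38;2;17;16;8m[48;2;56;153;134m🬀[38;2;80;175;157m[48;2;31;109;93m🬄[38;2;22;78;67m[48;2;15;14;6m🬄[38;2;16;15;7m[48;2;14;14;6m🬎[0m
[38;2;12;14;5m[48;2;9;13;4m🬂[38;2;12;14;5m[48;2;9;13;4m🬂[38;2;6;23;19m[48;2;10;13;4m🬁[38;2;22;81;69m[48;2;7;19;14m🬊[38;2;58;153;135m[48;2;20;71;61m🬂[38;2;106;213;192m[48;2;28;99;85m🬂[38;2;61;169;148m[48;2;29;105;90m🬂[38;2;119;220;201m[48;2;25;91;78m🬂[38;2;31;109;94m[48;2;12;43;37m🬆[38;2;23;83;71m[48;2;8;18;11m🬀[38;2;12;14;5m[48;2;9;13;4m🬂[38;2;12;14;5m[48;2;9;13;4m🬂[0m
</frame>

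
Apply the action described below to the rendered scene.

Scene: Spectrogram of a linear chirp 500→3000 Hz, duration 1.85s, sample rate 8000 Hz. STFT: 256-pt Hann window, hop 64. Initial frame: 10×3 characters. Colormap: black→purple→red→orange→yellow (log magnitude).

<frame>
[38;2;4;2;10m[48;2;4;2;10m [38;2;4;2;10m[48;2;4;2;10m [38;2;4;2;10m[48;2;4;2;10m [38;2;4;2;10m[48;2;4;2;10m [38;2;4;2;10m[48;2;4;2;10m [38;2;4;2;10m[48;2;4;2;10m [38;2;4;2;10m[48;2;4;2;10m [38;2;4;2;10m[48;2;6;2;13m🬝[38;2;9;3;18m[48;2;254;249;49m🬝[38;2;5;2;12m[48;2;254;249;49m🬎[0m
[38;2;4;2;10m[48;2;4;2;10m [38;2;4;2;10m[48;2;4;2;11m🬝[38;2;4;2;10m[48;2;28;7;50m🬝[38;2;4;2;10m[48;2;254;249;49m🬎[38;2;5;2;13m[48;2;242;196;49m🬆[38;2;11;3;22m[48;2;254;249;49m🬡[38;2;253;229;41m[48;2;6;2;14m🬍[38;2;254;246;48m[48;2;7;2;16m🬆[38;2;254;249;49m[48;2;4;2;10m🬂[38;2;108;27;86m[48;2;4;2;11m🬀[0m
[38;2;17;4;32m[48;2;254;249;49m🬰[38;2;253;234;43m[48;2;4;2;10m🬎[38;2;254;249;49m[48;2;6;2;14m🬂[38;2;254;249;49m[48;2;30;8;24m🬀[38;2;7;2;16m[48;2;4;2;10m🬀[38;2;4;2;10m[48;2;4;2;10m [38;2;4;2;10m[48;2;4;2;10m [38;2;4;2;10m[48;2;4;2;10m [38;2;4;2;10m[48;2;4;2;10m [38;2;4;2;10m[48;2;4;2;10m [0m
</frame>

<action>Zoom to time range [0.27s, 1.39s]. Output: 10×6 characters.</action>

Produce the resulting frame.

<frame>
[38;2;4;2;10m[48;2;4;2;10m [38;2;4;2;10m[48;2;4;2;10m [38;2;4;2;10m[48;2;4;2;10m [38;2;4;2;10m[48;2;4;2;10m [38;2;4;2;10m[48;2;4;2;10m [38;2;4;2;10m[48;2;4;2;10m [38;2;4;2;10m[48;2;4;2;10m [38;2;4;2;10m[48;2;4;2;10m [38;2;4;2;10m[48;2;4;2;10m [38;2;4;2;10m[48;2;4;2;10m [0m
[38;2;4;2;10m[48;2;4;2;10m [38;2;4;2;10m[48;2;4;2;10m [38;2;4;2;10m[48;2;4;2;10m [38;2;4;2;10m[48;2;4;2;10m [38;2;4;2;10m[48;2;4;2;10m [38;2;4;2;10m[48;2;4;2;10m [38;2;4;2;10m[48;2;4;2;10m [38;2;4;2;10m[48;2;4;2;10m [38;2;4;2;10m[48;2;4;2;10m [38;2;4;2;10m[48;2;4;2;10m [0m
[38;2;4;2;10m[48;2;4;2;10m [38;2;4;2;10m[48;2;4;2;10m [38;2;4;2;10m[48;2;4;2;10m [38;2;4;2;10m[48;2;4;2;10m [38;2;4;2;10m[48;2;4;2;10m [38;2;4;2;10m[48;2;5;2;12m🬝[38;2;5;2;12m[48;2;28;7;50m🬝[38;2;5;2;11m[48;2;253;235;43m🬎[38;2;54;14;32m[48;2;254;249;49m🬎[38;2;54;14;42m[48;2;254;249;49m🬡[0m
[38;2;4;2;10m[48;2;4;2;11m🬝[38;2;4;2;10m[48;2;9;3;18m🬝[38;2;9;3;18m[48;2;250;169;17m🬝[38;2;11;3;22m[48;2;254;249;49m🬎[38;2;7;2;16m[48;2;253;234;43m🬂[38;2;253;231;42m[48;2;23;6;43m🬍[38;2;254;246;48m[48;2;16;4;30m🬆[38;2;253;237;44m[48;2;5;2;13m🬂[38;2;44;10;77m[48;2;5;2;12m🬀[38;2;6;2;13m[48;2;4;2;10m🬀[0m
[38;2;39;9;50m[48;2;254;246;48m🬡[38;2;253;231;41m[48;2;7;2;16m🬎[38;2;254;249;49m[48;2;16;4;30m🬂[38;2;254;247;49m[48;2;14;3;26m🬀[38;2;10;3;20m[48;2;4;2;10m🬀[38;2;4;2;11m[48;2;4;2;10m🬀[38;2;4;2;10m[48;2;4;2;10m [38;2;4;2;10m[48;2;4;2;10m [38;2;4;2;10m[48;2;4;2;10m [38;2;4;2;10m[48;2;4;2;10m [0m
[38;2;6;2;13m[48;2;4;2;10m🬀[38;2;4;2;10m[48;2;4;2;10m [38;2;4;2;10m[48;2;4;2;10m [38;2;4;2;10m[48;2;4;2;10m [38;2;4;2;10m[48;2;4;2;10m [38;2;4;2;10m[48;2;4;2;10m [38;2;4;2;10m[48;2;4;2;10m [38;2;4;2;10m[48;2;4;2;10m [38;2;4;2;10m[48;2;4;2;10m [38;2;4;2;10m[48;2;4;2;10m [0m
</frame>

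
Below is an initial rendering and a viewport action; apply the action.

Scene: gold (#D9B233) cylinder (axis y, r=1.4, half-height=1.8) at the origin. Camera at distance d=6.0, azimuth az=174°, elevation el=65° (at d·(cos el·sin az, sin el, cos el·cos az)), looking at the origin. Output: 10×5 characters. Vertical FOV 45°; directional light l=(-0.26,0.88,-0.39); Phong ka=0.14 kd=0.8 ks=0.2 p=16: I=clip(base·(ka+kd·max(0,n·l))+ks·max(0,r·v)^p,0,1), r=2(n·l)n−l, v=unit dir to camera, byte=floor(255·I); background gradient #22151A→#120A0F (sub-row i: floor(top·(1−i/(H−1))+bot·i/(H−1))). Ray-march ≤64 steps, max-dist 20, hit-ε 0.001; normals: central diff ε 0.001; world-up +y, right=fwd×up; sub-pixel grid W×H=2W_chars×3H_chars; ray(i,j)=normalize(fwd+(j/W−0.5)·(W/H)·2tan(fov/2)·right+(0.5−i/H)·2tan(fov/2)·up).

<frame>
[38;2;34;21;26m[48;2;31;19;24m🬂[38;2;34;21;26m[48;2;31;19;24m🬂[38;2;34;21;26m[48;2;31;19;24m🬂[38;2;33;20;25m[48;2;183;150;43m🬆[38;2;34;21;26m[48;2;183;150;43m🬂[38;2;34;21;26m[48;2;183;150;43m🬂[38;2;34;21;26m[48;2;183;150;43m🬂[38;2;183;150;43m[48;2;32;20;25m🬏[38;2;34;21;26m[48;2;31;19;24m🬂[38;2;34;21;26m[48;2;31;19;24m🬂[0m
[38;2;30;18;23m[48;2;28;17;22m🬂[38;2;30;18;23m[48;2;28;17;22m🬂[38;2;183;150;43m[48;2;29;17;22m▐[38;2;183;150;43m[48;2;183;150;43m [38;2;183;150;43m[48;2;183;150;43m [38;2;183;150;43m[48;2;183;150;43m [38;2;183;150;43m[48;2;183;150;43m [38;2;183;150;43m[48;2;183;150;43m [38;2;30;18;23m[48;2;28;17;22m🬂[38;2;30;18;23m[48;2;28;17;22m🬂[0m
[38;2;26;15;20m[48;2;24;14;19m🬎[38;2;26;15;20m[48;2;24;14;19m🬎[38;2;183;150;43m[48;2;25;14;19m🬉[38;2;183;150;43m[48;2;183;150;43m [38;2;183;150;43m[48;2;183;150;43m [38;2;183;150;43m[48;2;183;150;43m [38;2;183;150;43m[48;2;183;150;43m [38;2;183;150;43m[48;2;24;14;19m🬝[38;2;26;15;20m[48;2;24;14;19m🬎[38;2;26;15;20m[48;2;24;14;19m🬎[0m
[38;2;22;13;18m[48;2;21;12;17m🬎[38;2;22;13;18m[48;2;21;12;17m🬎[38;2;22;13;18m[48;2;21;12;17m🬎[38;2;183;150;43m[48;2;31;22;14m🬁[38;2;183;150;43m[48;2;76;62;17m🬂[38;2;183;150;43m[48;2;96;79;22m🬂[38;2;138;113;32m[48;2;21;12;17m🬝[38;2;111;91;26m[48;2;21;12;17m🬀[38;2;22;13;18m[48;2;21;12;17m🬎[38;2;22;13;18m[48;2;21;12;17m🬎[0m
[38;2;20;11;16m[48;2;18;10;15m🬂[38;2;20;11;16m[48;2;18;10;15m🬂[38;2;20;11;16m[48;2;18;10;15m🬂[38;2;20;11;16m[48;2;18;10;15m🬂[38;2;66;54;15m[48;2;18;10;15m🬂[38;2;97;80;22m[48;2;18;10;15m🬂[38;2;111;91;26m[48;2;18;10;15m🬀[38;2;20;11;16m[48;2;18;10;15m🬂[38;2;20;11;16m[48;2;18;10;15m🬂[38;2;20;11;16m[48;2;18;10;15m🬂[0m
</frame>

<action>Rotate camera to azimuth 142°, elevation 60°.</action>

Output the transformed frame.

<frame>
[38;2;34;21;26m[48;2;31;19;24m🬂[38;2;34;21;26m[48;2;31;19;24m🬂[38;2;34;21;26m[48;2;31;19;24m🬂[38;2;33;20;25m[48;2;183;150;43m🬆[38;2;34;21;26m[48;2;183;150;43m🬂[38;2;34;21;26m[48;2;183;150;43m🬂[38;2;34;21;26m[48;2;183;150;43m🬂[38;2;183;150;43m[48;2;32;20;25m🬏[38;2;34;21;26m[48;2;31;19;24m🬂[38;2;34;21;26m[48;2;31;19;24m🬂[0m
[38;2;30;18;23m[48;2;28;17;22m🬂[38;2;30;18;23m[48;2;28;17;22m🬂[38;2;183;150;43m[48;2;29;17;22m▐[38;2;183;150;43m[48;2;183;150;43m [38;2;183;150;43m[48;2;183;150;43m [38;2;183;150;43m[48;2;183;150;43m [38;2;183;150;43m[48;2;183;150;43m [38;2;183;150;43m[48;2;183;150;43m [38;2;30;18;23m[48;2;28;17;22m🬂[38;2;30;18;23m[48;2;28;17;22m🬂[0m
[38;2;26;15;20m[48;2;24;14;19m🬎[38;2;26;15;20m[48;2;24;14;19m🬎[38;2;183;150;43m[48;2;25;14;19m🬁[38;2;183;150;43m[48;2;30;24;7m🬬[38;2;183;150;43m[48;2;183;150;43m [38;2;183;150;43m[48;2;183;150;43m [38;2;183;150;43m[48;2;183;150;43m [38;2;183;150;43m[48;2;49;36;20m🬆[38;2;26;15;20m[48;2;24;14;19m🬎[38;2;26;15;20m[48;2;24;14;19m🬎[0m
[38;2;22;13;18m[48;2;21;12;17m🬎[38;2;22;13;18m[48;2;21;12;17m🬎[38;2;22;13;18m[48;2;21;12;17m🬎[38;2;30;24;7m[48;2;21;12;17m🬨[38;2;42;34;9m[48;2;30;24;7m▐[38;2;183;150;43m[48;2;63;51;14m🬀[38;2;83;68;19m[48;2;99;81;23m🬕[38;2;106;87;25m[48;2;21;12;17m🬀[38;2;22;13;18m[48;2;21;12;17m🬎[38;2;22;13;18m[48;2;21;12;17m🬎[0m
[38;2;20;11;16m[48;2;18;10;15m🬂[38;2;20;11;16m[48;2;18;10;15m🬂[38;2;20;11;16m[48;2;18;10;15m🬂[38;2;20;11;16m[48;2;18;10;15m🬂[38;2;33;27;7m[48;2;18;10;15m🬂[38;2;60;49;14m[48;2;18;10;15m🬆[38;2;90;74;21m[48;2;18;10;15m🬀[38;2;20;11;16m[48;2;18;10;15m🬂[38;2;20;11;16m[48;2;18;10;15m🬂[38;2;20;11;16m[48;2;18;10;15m🬂[0m
</frame>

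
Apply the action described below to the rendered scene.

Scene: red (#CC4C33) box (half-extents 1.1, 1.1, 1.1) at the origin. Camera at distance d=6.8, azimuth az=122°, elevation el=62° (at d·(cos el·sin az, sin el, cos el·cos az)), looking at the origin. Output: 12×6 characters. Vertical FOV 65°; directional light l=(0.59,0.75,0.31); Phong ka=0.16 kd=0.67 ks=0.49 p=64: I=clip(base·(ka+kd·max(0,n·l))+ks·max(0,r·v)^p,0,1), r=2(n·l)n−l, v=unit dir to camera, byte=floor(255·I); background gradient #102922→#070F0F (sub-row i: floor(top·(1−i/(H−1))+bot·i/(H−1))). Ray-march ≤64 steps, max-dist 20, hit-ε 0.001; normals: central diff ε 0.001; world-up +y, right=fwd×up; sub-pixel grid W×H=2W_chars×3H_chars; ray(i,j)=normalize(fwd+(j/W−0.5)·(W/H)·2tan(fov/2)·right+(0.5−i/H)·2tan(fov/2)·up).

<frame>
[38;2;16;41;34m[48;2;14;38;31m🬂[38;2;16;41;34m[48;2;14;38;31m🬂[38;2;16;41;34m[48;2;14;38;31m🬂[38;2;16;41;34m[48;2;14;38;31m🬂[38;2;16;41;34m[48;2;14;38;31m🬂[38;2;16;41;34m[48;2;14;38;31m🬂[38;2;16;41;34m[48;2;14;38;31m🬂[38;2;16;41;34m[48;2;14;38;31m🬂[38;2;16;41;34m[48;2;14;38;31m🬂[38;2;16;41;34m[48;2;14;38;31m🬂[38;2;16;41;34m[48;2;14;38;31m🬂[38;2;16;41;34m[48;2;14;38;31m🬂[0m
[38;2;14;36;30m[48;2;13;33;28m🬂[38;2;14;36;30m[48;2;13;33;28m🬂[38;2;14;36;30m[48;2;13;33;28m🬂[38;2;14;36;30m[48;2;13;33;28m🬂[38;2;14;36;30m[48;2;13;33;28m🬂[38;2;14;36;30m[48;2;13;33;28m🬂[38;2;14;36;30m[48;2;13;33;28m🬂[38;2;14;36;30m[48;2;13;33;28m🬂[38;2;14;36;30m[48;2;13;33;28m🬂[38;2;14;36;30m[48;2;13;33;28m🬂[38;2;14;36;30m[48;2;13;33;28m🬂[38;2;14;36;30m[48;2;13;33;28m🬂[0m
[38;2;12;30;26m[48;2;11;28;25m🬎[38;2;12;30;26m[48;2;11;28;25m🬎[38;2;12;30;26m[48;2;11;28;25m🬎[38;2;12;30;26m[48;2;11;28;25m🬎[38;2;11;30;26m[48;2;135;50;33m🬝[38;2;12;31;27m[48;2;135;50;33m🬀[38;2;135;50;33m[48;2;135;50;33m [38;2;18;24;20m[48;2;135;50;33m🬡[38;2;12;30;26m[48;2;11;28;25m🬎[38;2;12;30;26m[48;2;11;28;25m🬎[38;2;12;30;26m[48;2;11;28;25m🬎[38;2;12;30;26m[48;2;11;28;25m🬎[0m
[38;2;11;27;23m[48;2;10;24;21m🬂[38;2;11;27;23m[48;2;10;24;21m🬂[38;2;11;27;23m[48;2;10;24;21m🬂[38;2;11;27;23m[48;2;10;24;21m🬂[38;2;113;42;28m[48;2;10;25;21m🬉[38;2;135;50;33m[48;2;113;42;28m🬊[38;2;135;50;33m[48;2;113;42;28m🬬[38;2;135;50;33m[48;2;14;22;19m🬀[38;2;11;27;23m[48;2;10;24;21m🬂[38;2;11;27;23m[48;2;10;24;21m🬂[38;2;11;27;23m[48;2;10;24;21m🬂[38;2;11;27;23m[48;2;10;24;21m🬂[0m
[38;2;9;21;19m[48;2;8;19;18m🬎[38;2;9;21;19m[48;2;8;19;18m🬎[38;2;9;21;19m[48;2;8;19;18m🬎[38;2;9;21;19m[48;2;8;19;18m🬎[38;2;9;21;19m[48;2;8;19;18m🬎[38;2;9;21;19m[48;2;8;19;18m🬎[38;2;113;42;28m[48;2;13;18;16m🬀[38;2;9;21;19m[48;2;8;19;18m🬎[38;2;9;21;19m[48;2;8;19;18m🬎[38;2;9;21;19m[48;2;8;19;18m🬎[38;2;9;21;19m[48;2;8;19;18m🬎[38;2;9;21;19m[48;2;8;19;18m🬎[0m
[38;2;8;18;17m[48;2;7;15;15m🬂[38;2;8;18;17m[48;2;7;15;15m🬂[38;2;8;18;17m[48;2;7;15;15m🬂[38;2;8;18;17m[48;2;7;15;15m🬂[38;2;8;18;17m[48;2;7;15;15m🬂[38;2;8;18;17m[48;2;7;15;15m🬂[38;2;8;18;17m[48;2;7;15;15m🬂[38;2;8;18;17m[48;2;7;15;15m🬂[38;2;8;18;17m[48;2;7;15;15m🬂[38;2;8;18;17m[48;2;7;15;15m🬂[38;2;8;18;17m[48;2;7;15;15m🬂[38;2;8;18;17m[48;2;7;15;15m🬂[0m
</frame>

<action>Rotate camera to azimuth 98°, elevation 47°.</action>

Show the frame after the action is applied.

<frame>
[38;2;16;41;34m[48;2;14;38;31m🬂[38;2;16;41;34m[48;2;14;38;31m🬂[38;2;16;41;34m[48;2;14;38;31m🬂[38;2;16;41;34m[48;2;14;38;31m🬂[38;2;16;41;34m[48;2;14;38;31m🬂[38;2;16;41;34m[48;2;14;38;31m🬂[38;2;16;41;34m[48;2;14;38;31m🬂[38;2;16;41;34m[48;2;14;38;31m🬂[38;2;16;41;34m[48;2;14;38;31m🬂[38;2;16;41;34m[48;2;14;38;31m🬂[38;2;16;41;34m[48;2;14;38;31m🬂[38;2;16;41;34m[48;2;14;38;31m🬂[0m
[38;2;14;36;30m[48;2;13;33;28m🬂[38;2;14;36;30m[48;2;13;33;28m🬂[38;2;14;36;30m[48;2;13;33;28m🬂[38;2;14;36;30m[48;2;13;33;28m🬂[38;2;14;36;30m[48;2;13;33;28m🬂[38;2;14;36;30m[48;2;13;33;28m🬂[38;2;14;36;30m[48;2;13;33;28m🬂[38;2;14;36;30m[48;2;13;33;28m🬂[38;2;14;36;30m[48;2;13;33;28m🬂[38;2;14;36;30m[48;2;13;33;28m🬂[38;2;14;36;30m[48;2;13;33;28m🬂[38;2;14;36;30m[48;2;13;33;28m🬂[0m
[38;2;12;30;26m[48;2;11;28;25m🬎[38;2;12;30;26m[48;2;11;28;25m🬎[38;2;12;30;26m[48;2;11;28;25m🬎[38;2;12;30;26m[48;2;11;28;25m🬎[38;2;12;30;26m[48;2;11;28;25m🬎[38;2;135;50;33m[48;2;135;50;33m [38;2;135;50;33m[48;2;135;50;33m [38;2;135;50;33m[48;2;11;29;26m▌[38;2;12;30;26m[48;2;11;28;25m🬎[38;2;12;30;26m[48;2;11;28;25m🬎[38;2;12;30;26m[48;2;11;28;25m🬎[38;2;12;30;26m[48;2;11;28;25m🬎[0m
[38;2;11;27;23m[48;2;10;24;21m🬂[38;2;11;27;23m[48;2;10;24;21m🬂[38;2;11;27;23m[48;2;10;24;21m🬂[38;2;11;27;23m[48;2;10;24;21m🬂[38;2;113;42;28m[48;2;10;25;21m🬁[38;2;113;42;28m[48;2;135;50;33m🬺[38;2;135;50;33m[48;2;113;42;28m🬂[38;2;120;44;29m[48;2;10;25;22m▌[38;2;11;27;23m[48;2;10;24;21m🬂[38;2;11;27;23m[48;2;10;24;21m🬂[38;2;11;27;23m[48;2;10;24;21m🬂[38;2;11;27;23m[48;2;10;24;21m🬂[0m
[38;2;9;21;19m[48;2;8;19;18m🬎[38;2;9;21;19m[48;2;8;19;18m🬎[38;2;9;21;19m[48;2;8;19;18m🬎[38;2;9;21;19m[48;2;8;19;18m🬎[38;2;9;21;19m[48;2;8;19;18m🬎[38;2;113;42;28m[48;2;8;20;18m🬁[38;2;113;42;28m[48;2;8;20;18m🬂[38;2;113;42;28m[48;2;8;20;18m🬀[38;2;9;21;19m[48;2;8;19;18m🬎[38;2;9;21;19m[48;2;8;19;18m🬎[38;2;9;21;19m[48;2;8;19;18m🬎[38;2;9;21;19m[48;2;8;19;18m🬎[0m
[38;2;8;18;17m[48;2;7;15;15m🬂[38;2;8;18;17m[48;2;7;15;15m🬂[38;2;8;18;17m[48;2;7;15;15m🬂[38;2;8;18;17m[48;2;7;15;15m🬂[38;2;8;18;17m[48;2;7;15;15m🬂[38;2;8;18;17m[48;2;7;15;15m🬂[38;2;8;18;17m[48;2;7;15;15m🬂[38;2;8;18;17m[48;2;7;15;15m🬂[38;2;8;18;17m[48;2;7;15;15m🬂[38;2;8;18;17m[48;2;7;15;15m🬂[38;2;8;18;17m[48;2;7;15;15m🬂[38;2;8;18;17m[48;2;7;15;15m🬂[0m
</frame>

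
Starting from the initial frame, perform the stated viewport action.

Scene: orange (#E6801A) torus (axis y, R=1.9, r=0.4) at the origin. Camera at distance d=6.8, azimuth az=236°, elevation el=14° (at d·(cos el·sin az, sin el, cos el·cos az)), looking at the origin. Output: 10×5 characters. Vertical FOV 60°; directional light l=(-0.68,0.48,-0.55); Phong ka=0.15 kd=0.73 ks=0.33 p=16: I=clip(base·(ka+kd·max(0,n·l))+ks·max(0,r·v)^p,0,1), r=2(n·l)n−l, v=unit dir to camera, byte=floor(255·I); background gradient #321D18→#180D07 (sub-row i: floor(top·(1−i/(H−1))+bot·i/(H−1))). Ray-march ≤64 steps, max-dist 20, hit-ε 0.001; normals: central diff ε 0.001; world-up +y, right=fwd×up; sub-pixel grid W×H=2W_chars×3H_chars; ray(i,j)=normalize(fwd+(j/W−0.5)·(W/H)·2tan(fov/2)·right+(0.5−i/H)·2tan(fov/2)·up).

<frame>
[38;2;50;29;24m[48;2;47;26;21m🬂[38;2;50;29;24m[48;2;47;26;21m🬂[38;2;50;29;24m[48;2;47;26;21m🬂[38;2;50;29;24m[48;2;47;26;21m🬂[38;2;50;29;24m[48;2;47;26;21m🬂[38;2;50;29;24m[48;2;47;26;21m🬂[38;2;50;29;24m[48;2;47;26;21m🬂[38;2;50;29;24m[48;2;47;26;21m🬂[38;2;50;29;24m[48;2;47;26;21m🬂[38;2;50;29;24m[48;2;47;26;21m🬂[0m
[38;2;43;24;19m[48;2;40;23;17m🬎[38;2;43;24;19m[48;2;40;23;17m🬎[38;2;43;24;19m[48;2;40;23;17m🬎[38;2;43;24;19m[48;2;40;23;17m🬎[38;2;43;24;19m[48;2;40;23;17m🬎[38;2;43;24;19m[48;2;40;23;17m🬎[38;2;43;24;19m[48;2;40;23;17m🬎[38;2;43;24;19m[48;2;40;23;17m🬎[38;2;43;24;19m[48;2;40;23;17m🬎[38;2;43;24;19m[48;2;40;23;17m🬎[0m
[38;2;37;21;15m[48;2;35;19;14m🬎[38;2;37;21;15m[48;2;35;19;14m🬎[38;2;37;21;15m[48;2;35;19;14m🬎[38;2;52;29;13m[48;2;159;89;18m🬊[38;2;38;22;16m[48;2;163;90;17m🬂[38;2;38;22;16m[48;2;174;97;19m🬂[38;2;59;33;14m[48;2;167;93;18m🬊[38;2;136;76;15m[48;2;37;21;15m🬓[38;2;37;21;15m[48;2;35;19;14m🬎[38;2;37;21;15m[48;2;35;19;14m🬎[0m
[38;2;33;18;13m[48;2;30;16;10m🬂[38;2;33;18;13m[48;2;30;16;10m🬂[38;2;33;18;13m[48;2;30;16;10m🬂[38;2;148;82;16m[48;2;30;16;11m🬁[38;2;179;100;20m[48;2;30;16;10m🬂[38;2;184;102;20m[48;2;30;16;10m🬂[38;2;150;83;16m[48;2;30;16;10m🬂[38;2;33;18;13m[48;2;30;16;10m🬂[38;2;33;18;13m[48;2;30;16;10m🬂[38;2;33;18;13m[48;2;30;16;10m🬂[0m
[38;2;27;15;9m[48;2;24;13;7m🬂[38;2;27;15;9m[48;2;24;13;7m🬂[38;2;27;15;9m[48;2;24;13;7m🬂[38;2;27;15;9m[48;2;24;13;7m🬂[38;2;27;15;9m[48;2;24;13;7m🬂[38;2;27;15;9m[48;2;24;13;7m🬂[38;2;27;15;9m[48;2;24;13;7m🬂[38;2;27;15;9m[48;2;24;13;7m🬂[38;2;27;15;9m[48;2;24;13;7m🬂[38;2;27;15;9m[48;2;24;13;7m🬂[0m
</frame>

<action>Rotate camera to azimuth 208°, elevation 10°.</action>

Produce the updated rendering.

<frame>
[38;2;50;29;24m[48;2;47;26;21m🬂[38;2;50;29;24m[48;2;47;26;21m🬂[38;2;50;29;24m[48;2;47;26;21m🬂[38;2;50;29;24m[48;2;47;26;21m🬂[38;2;50;29;24m[48;2;47;26;21m🬂[38;2;50;29;24m[48;2;47;26;21m🬂[38;2;50;29;24m[48;2;47;26;21m🬂[38;2;50;29;24m[48;2;47;26;21m🬂[38;2;50;29;24m[48;2;47;26;21m🬂[38;2;50;29;24m[48;2;47;26;21m🬂[0m
[38;2;43;24;19m[48;2;40;23;17m🬎[38;2;43;24;19m[48;2;40;23;17m🬎[38;2;43;24;19m[48;2;40;23;17m🬎[38;2;43;24;19m[48;2;40;23;17m🬎[38;2;43;24;19m[48;2;40;23;17m🬎[38;2;43;24;19m[48;2;40;23;17m🬎[38;2;43;24;19m[48;2;40;23;17m🬎[38;2;43;24;19m[48;2;40;23;17m🬎[38;2;43;24;19m[48;2;40;23;17m🬎[38;2;43;24;19m[48;2;40;23;17m🬎[0m
[38;2;37;21;15m[48;2;35;19;14m🬎[38;2;37;21;15m[48;2;35;19;14m🬎[38;2;37;21;15m[48;2;35;19;14m🬎[38;2;38;22;16m[48;2;126;70;13m🬂[38;2;38;22;16m[48;2;185;105;24m🬂[38;2;38;22;16m[48;2;189;110;31m🬂[38;2;55;31;12m[48;2;206;117;28m🬎[38;2;164;91;18m[48;2;37;21;15m🬓[38;2;37;21;15m[48;2;35;19;14m🬎[38;2;37;21;15m[48;2;35;19;14m🬎[0m
[38;2;33;18;13m[48;2;30;16;10m🬂[38;2;33;18;13m[48;2;30;16;10m🬂[38;2;33;18;13m[48;2;30;16;10m🬂[38;2;50;28;5m[48;2;30;16;11m🬁[38;2;109;60;11m[48;2;30;16;10m🬂[38;2;136;75;15m[48;2;30;16;10m🬂[38;2;113;63;12m[48;2;30;16;10m🬂[38;2;33;18;13m[48;2;30;16;10m🬂[38;2;33;18;13m[48;2;30;16;10m🬂[38;2;33;18;13m[48;2;30;16;10m🬂[0m
[38;2;27;15;9m[48;2;24;13;7m🬂[38;2;27;15;9m[48;2;24;13;7m🬂[38;2;27;15;9m[48;2;24;13;7m🬂[38;2;27;15;9m[48;2;24;13;7m🬂[38;2;27;15;9m[48;2;24;13;7m🬂[38;2;27;15;9m[48;2;24;13;7m🬂[38;2;27;15;9m[48;2;24;13;7m🬂[38;2;27;15;9m[48;2;24;13;7m🬂[38;2;27;15;9m[48;2;24;13;7m🬂[38;2;27;15;9m[48;2;24;13;7m🬂[0m
</frame>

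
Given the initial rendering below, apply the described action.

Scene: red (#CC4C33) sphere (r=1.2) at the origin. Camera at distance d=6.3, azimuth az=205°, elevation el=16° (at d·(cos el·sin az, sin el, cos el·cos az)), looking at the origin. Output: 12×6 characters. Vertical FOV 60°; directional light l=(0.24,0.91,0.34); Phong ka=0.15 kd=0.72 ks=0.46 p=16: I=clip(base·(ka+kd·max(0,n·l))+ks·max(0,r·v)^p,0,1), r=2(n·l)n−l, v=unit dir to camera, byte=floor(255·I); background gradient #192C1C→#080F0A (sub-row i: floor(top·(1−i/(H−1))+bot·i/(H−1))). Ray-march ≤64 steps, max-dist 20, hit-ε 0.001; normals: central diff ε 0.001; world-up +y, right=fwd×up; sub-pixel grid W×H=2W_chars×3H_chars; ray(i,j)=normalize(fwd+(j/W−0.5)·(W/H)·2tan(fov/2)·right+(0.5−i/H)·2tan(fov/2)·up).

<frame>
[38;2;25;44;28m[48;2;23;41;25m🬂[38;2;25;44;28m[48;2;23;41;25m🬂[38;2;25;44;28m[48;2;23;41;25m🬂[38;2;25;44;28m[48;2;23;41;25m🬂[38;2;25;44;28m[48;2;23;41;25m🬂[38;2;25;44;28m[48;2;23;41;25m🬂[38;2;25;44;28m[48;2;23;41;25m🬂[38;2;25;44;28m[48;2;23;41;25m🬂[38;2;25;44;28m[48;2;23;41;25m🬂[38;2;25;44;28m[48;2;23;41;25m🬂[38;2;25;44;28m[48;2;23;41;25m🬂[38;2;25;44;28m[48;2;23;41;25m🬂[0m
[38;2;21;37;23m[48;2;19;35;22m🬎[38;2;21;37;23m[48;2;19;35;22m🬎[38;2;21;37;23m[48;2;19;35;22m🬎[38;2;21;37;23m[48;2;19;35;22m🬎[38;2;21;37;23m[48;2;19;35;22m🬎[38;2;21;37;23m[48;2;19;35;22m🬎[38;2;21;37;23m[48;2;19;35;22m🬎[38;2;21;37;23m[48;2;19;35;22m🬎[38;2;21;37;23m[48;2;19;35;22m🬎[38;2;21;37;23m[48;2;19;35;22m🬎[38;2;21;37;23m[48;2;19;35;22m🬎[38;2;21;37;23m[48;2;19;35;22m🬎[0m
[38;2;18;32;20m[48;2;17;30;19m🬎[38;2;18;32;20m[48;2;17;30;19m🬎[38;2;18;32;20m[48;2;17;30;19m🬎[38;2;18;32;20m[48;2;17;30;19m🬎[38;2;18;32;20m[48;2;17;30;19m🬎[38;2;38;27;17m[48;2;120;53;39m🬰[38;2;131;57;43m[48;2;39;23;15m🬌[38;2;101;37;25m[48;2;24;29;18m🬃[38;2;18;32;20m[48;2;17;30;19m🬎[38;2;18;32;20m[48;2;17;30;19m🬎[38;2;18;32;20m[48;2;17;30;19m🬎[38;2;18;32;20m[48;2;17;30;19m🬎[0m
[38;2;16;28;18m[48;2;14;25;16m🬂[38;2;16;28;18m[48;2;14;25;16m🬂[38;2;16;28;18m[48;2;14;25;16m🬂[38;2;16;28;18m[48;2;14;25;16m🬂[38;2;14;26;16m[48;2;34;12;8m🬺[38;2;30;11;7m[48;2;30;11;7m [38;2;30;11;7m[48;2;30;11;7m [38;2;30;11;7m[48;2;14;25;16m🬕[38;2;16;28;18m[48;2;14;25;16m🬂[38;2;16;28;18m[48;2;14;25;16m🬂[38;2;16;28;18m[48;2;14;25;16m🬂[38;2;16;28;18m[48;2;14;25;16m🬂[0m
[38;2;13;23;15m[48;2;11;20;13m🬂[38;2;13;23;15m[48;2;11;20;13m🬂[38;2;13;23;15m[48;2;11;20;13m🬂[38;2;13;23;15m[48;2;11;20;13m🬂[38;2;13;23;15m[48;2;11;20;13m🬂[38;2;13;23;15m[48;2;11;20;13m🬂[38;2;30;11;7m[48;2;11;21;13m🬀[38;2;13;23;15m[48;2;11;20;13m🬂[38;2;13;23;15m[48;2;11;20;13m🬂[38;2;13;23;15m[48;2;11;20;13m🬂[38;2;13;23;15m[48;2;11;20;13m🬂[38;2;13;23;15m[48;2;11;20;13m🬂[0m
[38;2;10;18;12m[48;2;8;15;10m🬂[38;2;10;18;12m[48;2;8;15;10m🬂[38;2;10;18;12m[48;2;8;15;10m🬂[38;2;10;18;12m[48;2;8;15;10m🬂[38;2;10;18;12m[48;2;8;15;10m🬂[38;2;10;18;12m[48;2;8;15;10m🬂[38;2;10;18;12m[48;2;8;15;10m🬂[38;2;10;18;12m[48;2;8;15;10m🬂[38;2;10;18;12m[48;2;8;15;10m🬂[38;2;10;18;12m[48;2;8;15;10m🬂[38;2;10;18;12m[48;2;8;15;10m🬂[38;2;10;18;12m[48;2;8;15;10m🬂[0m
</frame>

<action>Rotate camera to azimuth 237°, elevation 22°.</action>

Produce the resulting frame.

<frame>
[38;2;25;44;28m[48;2;23;41;25m🬂[38;2;25;44;28m[48;2;23;41;25m🬂[38;2;25;44;28m[48;2;23;41;25m🬂[38;2;25;44;28m[48;2;23;41;25m🬂[38;2;25;44;28m[48;2;23;41;25m🬂[38;2;25;44;28m[48;2;23;41;25m🬂[38;2;25;44;28m[48;2;23;41;25m🬂[38;2;25;44;28m[48;2;23;41;25m🬂[38;2;25;44;28m[48;2;23;41;25m🬂[38;2;25;44;28m[48;2;23;41;25m🬂[38;2;25;44;28m[48;2;23;41;25m🬂[38;2;25;44;28m[48;2;23;41;25m🬂[0m
[38;2;21;37;23m[48;2;19;35;22m🬎[38;2;21;37;23m[48;2;19;35;22m🬎[38;2;21;37;23m[48;2;19;35;22m🬎[38;2;21;37;23m[48;2;19;35;22m🬎[38;2;21;37;23m[48;2;19;35;22m🬎[38;2;21;37;23m[48;2;19;35;22m🬎[38;2;21;37;23m[48;2;19;35;22m🬎[38;2;21;37;23m[48;2;19;35;22m🬎[38;2;21;37;23m[48;2;19;35;22m🬎[38;2;21;37;23m[48;2;19;35;22m🬎[38;2;21;37;23m[48;2;19;35;22m🬎[38;2;21;37;23m[48;2;19;35;22m🬎[0m
[38;2;18;32;20m[48;2;17;30;19m🬎[38;2;18;32;20m[48;2;17;30;19m🬎[38;2;18;32;20m[48;2;17;30;19m🬎[38;2;18;32;20m[48;2;17;30;19m🬎[38;2;18;32;20m[48;2;17;30;19m🬎[38;2;39;27;17m[48;2;106;40;27m🬰[38;2;53;28;18m[48;2;169;86;69m🬯[38;2;107;40;26m[48;2;18;32;20m🬓[38;2;18;32;20m[48;2;17;30;19m🬎[38;2;18;32;20m[48;2;17;30;19m🬎[38;2;18;32;20m[48;2;17;30;19m🬎[38;2;18;32;20m[48;2;17;30;19m🬎[0m
[38;2;16;28;18m[48;2;14;25;16m🬂[38;2;16;28;18m[48;2;14;25;16m🬂[38;2;16;28;18m[48;2;14;25;16m🬂[38;2;16;28;18m[48;2;14;25;16m🬂[38;2;14;26;16m[48;2;30;11;7m🬺[38;2;30;11;7m[48;2;30;11;7m [38;2;30;11;7m[48;2;34;12;8m🬺[38;2;38;14;9m[48;2;14;25;16m🬕[38;2;16;28;18m[48;2;14;25;16m🬂[38;2;16;28;18m[48;2;14;25;16m🬂[38;2;16;28;18m[48;2;14;25;16m🬂[38;2;16;28;18m[48;2;14;25;16m🬂[0m
[38;2;13;23;15m[48;2;11;20;13m🬂[38;2;13;23;15m[48;2;11;20;13m🬂[38;2;13;23;15m[48;2;11;20;13m🬂[38;2;13;23;15m[48;2;11;20;13m🬂[38;2;13;23;15m[48;2;11;20;13m🬂[38;2;13;23;15m[48;2;11;20;13m🬂[38;2;30;11;7m[48;2;11;21;13m🬀[38;2;13;23;15m[48;2;11;20;13m🬂[38;2;13;23;15m[48;2;11;20;13m🬂[38;2;13;23;15m[48;2;11;20;13m🬂[38;2;13;23;15m[48;2;11;20;13m🬂[38;2;13;23;15m[48;2;11;20;13m🬂[0m
[38;2;10;18;12m[48;2;8;15;10m🬂[38;2;10;18;12m[48;2;8;15;10m🬂[38;2;10;18;12m[48;2;8;15;10m🬂[38;2;10;18;12m[48;2;8;15;10m🬂[38;2;10;18;12m[48;2;8;15;10m🬂[38;2;10;18;12m[48;2;8;15;10m🬂[38;2;10;18;12m[48;2;8;15;10m🬂[38;2;10;18;12m[48;2;8;15;10m🬂[38;2;10;18;12m[48;2;8;15;10m🬂[38;2;10;18;12m[48;2;8;15;10m🬂[38;2;10;18;12m[48;2;8;15;10m🬂[38;2;10;18;12m[48;2;8;15;10m🬂[0m
</frame>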